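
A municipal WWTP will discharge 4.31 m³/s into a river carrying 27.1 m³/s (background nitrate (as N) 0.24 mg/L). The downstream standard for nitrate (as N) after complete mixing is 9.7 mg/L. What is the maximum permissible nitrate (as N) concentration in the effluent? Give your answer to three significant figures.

At the limit, (Qr·Cr + Qe·Cₑ)/(Qr + Qe) = 9.7:
Cₑ = (31.41·9.7 − 27.10·0.2400) / 4.310 = 69.18 mg/L.

69.2 mg/L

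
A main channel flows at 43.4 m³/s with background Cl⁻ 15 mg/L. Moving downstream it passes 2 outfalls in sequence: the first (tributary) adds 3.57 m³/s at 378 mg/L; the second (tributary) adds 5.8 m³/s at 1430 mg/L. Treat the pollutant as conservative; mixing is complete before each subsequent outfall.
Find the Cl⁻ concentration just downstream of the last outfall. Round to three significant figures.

After outfall 1: Q = 43.40 + 3.570 = 46.97 m³/s; C = (43.40·15.00 + 3.570·378.0)/46.97 = 42.59 mg/L.
After outfall 2: Q = 46.97 + 5.800 = 52.77 m³/s; C = (46.97·42.59 + 5.800·1430)/52.77 = 195.1 mg/L.

195 mg/L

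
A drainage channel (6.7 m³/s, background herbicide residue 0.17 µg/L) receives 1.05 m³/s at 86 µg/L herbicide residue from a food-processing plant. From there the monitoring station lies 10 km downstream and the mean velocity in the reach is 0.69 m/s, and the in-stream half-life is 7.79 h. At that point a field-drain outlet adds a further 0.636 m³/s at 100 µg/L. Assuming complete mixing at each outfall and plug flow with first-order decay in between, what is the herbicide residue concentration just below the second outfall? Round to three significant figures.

After mixing, C = (6.700·0.1700 + 1.050·86.00) / 7.750 = 91.44/7.750 = 11.80 µg/L; combined flow 7.750 m³/s.
Travel time t = 10·1000 / 0.69 = 14490 s = 4.026 h.
Half-life 7.79 h → k = ln 2 / 7.79 = 0.08898 h⁻¹ = 2.135 d⁻¹.
Decay over the reach: 11.80·exp(−kt) = 11.80·0.6989 = 8.246 µg/L.
Second outfall: C = (7.750·8.246 + 0.6360·100.0)/8.386 = 15.21 µg/L.

15.2 µg/L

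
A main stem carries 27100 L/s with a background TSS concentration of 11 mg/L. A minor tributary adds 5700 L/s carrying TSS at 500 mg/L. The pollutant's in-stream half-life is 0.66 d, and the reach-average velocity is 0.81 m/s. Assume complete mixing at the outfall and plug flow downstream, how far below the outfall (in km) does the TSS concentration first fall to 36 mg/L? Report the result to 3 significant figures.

After mixing, C = (27100·11.00 + 5700·500.0) / 32800 = 3148000/32800 = 95.98 mg/L.
Half-life 0.66 d → k = ln 2 / 0.66 = 1.050 d⁻¹.
Set 95.98·exp(−k·t) = 36 → t = ln(95.98/36)/k = 80670 s = 22.41 h.
Distance = v·t = 0.81·80670 = 65340 m = 65.34 km.

65.3 km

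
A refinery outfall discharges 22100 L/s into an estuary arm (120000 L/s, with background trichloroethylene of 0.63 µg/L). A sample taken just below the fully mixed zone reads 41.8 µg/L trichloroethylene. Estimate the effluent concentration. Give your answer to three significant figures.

Mass balance: 120000·0.6300 + 22100·Cₑ = 142100·41.80
→ Cₑ = (142100·41.80 − 120000·0.6300) / 22100 = 265.3 µg/L.

265 µg/L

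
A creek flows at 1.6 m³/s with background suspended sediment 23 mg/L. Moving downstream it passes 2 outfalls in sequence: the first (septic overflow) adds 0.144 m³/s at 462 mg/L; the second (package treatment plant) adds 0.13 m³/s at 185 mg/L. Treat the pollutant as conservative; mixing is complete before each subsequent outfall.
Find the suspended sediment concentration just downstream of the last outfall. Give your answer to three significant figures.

68.0 mg/L

Outfall 1: combined Q = 1.744 m³/s; C = (1.600·23.00 + 0.1440·462.0)/1.744 = 59.25 mg/L.
Outfall 2: combined Q = 1.874 m³/s; C = (1.744·59.25 + 0.1300·185.0)/1.874 = 67.97 mg/L.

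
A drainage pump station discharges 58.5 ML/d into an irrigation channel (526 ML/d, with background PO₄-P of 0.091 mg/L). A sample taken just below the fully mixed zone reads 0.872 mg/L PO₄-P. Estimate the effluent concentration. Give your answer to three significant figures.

Mass balance: 526.0·0.09100 + 58.50·Cₑ = 584.5·0.8720
→ Cₑ = (584.5·0.8720 − 526.0·0.09100) / 58.50 = 7.894 mg/L.

7.89 mg/L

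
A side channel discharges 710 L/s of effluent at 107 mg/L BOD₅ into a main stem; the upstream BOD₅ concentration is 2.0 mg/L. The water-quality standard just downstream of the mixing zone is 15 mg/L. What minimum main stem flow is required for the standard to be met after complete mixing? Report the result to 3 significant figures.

Set C_mix = 15: (Q·2.000 + 710.0·107.0) / (Q + 710.0) = 15
→ Q = 710.0·(107.0 − 15)/(15 − 2.000) = 5025 L/s.

5020 L/s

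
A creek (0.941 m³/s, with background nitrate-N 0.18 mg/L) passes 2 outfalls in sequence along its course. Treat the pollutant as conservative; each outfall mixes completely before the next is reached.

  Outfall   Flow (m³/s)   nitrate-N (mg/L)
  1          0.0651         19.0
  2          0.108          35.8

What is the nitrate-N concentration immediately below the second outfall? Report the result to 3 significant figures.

Outfall 1: combined Q = 1.006 m³/s; C = (0.9410·0.1800 + 0.06510·19.00)/1.006 = 1.398 mg/L.
Outfall 2: combined Q = 1.114 m³/s; C = (1.006·1.398 + 0.1080·35.80)/1.114 = 4.733 mg/L.

4.73 mg/L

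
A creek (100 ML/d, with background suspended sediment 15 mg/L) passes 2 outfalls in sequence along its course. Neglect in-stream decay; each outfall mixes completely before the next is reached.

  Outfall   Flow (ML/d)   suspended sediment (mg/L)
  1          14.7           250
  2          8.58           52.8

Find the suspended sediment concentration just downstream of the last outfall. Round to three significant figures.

Below outfall 1: Q → 114.7 ML/d, C = (100.0·15.00 + 14.70·250.0)/114.7 = 45.12 mg/L.
Below outfall 2: Q → 123.3 ML/d, C = (114.7·45.12 + 8.580·52.80)/123.3 = 45.65 mg/L.

45.7 mg/L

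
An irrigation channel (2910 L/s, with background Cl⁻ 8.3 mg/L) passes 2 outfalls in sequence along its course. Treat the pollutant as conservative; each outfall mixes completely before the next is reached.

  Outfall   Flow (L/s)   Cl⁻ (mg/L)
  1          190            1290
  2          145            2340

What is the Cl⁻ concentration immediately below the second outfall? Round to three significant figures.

Outfall 1: combined Q = 3100 L/s; C = (2910·8.300 + 190.0·1290)/3100 = 86.86 mg/L.
Outfall 2: combined Q = 3245 L/s; C = (3100·86.86 + 145.0·2340)/3245 = 187.5 mg/L.

188 mg/L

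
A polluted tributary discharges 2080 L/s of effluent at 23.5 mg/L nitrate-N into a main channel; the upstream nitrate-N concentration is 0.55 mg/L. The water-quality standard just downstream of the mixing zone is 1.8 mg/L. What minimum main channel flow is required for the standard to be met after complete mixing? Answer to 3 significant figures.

36100 L/s

Set C_mix = 1.8: (Q·0.5500 + 2080·23.50) / (Q + 2080) = 1.8
→ Q = 2080·(23.50 − 1.8)/(1.8 − 0.5500) = 36110 L/s.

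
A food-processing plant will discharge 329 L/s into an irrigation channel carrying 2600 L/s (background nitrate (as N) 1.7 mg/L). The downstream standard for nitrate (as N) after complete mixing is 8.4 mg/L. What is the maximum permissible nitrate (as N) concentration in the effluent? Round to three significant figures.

61.3 mg/L

At the limit, (Qr·Cr + Qe·Cₑ)/(Qr + Qe) = 8.4:
Cₑ = (2929·8.4 − 2600·1.700) / 329.0 = 61.35 mg/L.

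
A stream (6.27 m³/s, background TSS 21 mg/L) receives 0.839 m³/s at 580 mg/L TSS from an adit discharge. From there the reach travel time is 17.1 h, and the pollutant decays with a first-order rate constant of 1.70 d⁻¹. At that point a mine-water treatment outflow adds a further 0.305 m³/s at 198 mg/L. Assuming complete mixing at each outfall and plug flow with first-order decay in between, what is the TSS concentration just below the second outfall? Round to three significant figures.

33.0 mg/L

Conservation of mass: C = (6.270·21.00 + 0.8390·580.0) / 7.109 = 618.3/7.109 = 86.97 mg/L; combined flow 7.109 m³/s.
Applying C = C₀e^(−kt): 86.97 × 0.2978 = 25.90 mg/L.
At the second outfall, C = (7.109·25.90 + 0.3050·198.0) / (7.109 + 0.3050) = 32.98 mg/L.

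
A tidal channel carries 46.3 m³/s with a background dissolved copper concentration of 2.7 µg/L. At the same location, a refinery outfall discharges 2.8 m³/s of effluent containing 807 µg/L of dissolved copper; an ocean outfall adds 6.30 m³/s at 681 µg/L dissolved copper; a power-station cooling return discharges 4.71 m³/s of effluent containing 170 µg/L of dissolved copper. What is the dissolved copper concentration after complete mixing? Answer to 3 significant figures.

124 µg/L

Conservation of mass: C = (46.30·2.700 + 2.800·807.0 + 6.300·681.0 + 4.710·170.0) / 60.11 = 7476/60.11 = 124.4 µg/L.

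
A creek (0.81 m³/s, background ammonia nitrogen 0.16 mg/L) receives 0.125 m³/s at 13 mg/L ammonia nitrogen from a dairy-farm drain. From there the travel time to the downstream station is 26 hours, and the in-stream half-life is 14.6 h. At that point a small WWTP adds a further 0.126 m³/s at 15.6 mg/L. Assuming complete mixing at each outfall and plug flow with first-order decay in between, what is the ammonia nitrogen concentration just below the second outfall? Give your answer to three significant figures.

Flow-weighted average: C = (0.8100·0.1600 + 0.1250·13.00) / 0.9350 = 1.755/0.9350 = 1.877 mg/L; combined flow 0.9350 m³/s.
Half-life 14.6 h → k = ln 2 / 14.6 = 0.04748 h⁻¹ = 1.139 d⁻¹.
Applying C = C₀e^(−kt): 1.877 × 0.2910 = 0.5461 mg/L.
Second outfall: C = (0.9350·0.5461 + 0.1260·15.60)/1.061 = 2.334 mg/L.

2.33 mg/L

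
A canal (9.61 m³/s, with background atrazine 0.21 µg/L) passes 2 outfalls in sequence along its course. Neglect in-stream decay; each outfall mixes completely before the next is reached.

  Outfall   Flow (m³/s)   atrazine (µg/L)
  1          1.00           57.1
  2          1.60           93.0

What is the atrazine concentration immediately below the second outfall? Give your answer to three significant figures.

Outfall 1: combined Q = 10.61 m³/s; C = (9.610·0.2100 + 1.000·57.10)/10.61 = 5.572 µg/L.
Outfall 2: combined Q = 12.21 m³/s; C = (10.61·5.572 + 1.600·93.00)/12.21 = 17.03 µg/L.

17.0 µg/L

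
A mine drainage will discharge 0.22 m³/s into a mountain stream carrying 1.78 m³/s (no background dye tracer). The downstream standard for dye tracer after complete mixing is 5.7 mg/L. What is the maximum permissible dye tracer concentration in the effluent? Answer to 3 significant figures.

At the limit, (Qr·Cr + Qe·Cₑ)/(Qr + Qe) = 5.7:
Cₑ = (2.000·5.7 − 1.780·0) / 0.2200 = 51.82 mg/L.

51.8 mg/L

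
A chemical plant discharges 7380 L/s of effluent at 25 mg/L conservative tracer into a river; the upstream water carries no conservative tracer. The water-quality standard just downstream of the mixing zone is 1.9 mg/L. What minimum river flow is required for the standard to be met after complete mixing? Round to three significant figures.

89700 L/s

Set C_mix = 1.9: (Q·0 + 7380·25.00) / (Q + 7380) = 1.9
→ Q = 7380·(25.00 − 1.9)/(1.9 − 0) = 89730 L/s.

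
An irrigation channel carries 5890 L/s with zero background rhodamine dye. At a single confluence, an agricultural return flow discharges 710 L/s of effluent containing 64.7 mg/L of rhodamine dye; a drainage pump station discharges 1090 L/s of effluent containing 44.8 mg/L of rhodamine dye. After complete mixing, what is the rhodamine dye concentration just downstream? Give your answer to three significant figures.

After mixing, C = (5890·0 + 710.0·64.70 + 1090·44.80) / 7690 = 94770/7690 = 12.32 mg/L.

12.3 mg/L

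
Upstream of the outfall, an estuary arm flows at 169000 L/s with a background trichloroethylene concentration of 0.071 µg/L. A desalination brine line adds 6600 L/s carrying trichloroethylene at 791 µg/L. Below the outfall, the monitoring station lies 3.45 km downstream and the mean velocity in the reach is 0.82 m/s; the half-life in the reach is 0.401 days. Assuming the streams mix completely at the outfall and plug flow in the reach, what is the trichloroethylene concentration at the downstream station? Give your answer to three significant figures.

27.4 µg/L

After mixing, C = (169000·0.07100 + 6600·791.0) / 175600 = 5233000/175600 = 29.80 µg/L.
Travel time t = 3.45·1000 / 0.82 = 4207 s = 1.169 h.
Half-life 0.401 d → k = ln 2 / 0.401 = 1.729 d⁻¹.
Decay over the reach: 29.80·exp(−kt) = 29.80·0.9193 = 27.39 µg/L.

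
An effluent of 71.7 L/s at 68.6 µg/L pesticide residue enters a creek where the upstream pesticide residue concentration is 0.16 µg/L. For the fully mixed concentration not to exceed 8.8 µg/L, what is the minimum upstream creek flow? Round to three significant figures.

Set C_mix = 8.8: (Q·0.1600 + 71.70·68.60) / (Q + 71.70) = 8.8
→ Q = 71.70·(68.60 − 8.8)/(8.8 − 0.1600) = 496.3 L/s.

496 L/s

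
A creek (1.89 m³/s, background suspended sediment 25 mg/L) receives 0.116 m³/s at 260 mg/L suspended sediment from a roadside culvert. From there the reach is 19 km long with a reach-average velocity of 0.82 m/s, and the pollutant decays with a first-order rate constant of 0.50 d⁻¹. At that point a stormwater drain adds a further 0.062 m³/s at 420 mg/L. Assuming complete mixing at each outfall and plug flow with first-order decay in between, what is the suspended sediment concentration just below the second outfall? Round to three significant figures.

Flow-weighted average: C = (1.890·25.00 + 0.1160·260.0) / 2.006 = 77.41/2.006 = 38.59 mg/L; combined flow 2.006 m³/s.
Travel time t = 19·1000 / 0.82 = 23170 s = 6.436 h.
After decay, C = 38.59 × e^(−kt) = 38.59 × 0.8745 = 33.75 mg/L.
Second outfall: C = (2.006·33.75 + 0.06200·420.0)/2.068 = 45.33 mg/L.

45.3 mg/L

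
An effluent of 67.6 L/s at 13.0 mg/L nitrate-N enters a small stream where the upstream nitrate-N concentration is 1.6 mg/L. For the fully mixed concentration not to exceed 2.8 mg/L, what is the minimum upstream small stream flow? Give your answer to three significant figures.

Set C_mix = 2.8: (Q·1.600 + 67.60·13.00) / (Q + 67.60) = 2.8
→ Q = 67.60·(13.00 − 2.8)/(2.8 − 1.600) = 574.6 L/s.

575 L/s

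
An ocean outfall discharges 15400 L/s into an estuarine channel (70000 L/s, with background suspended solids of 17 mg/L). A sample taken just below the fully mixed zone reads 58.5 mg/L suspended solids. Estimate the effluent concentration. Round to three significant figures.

247 mg/L

Mass balance: 70000·17.00 + 15400·Cₑ = 85400·58.50
→ Cₑ = (85400·58.50 − 70000·17.00) / 15400 = 247.1 mg/L.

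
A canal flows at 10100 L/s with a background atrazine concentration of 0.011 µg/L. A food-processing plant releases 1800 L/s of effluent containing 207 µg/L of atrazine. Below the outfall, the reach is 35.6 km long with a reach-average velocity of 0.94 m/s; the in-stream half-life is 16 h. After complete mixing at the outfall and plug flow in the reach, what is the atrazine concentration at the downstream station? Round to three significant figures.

After mixing, C = (10100·0.01100 + 1800·207.0) / 11900 = 372700/11900 = 31.32 µg/L.
Travel time t = 35.6·1000 / 0.94 = 37870 s = 10.52 h.
Half-life 16 h → k = ln 2 / 16 = 0.04332 h⁻¹ = 1.040 d⁻¹.
Decay over the reach: 31.32·exp(−kt) = 31.32·0.6340 = 19.86 µg/L.

19.9 µg/L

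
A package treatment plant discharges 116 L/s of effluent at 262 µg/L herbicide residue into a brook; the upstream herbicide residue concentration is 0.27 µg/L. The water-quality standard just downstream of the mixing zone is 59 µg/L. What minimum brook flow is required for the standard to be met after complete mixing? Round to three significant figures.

Set C_mix = 59: (Q·0.2700 + 116.0·262.0) / (Q + 116.0) = 59
→ Q = 116.0·(262.0 − 59)/(59 − 0.2700) = 401.0 L/s.

401 L/s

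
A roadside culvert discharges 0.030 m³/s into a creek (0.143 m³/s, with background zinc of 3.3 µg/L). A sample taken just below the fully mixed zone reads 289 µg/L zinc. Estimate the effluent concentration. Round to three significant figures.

Mass balance: 0.1430·3.300 + 0.03000·Cₑ = 0.1730·289.0
→ Cₑ = (0.1730·289.0 − 0.1430·3.300) / 0.03000 = 1651 µg/L.

1650 µg/L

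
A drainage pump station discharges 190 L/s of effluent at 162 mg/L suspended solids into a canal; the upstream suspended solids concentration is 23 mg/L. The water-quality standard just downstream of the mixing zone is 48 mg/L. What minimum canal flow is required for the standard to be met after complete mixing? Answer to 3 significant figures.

866 L/s

Set C_mix = 48: (Q·23.00 + 190.0·162.0) / (Q + 190.0) = 48
→ Q = 190.0·(162.0 − 48)/(48 − 23.00) = 866.4 L/s.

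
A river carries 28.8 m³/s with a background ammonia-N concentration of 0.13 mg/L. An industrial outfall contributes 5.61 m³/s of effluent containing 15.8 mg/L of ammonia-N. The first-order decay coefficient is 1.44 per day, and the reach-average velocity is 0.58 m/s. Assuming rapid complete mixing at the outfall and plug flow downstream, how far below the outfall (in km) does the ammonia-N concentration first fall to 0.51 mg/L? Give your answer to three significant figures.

57.8 km

Flow-weighted average: C = (28.80·0.1300 + 5.610·15.80) / 34.41 = 92.38/34.41 = 2.685 mg/L.
Set 2.685·exp(−k·t) = 0.51 → t = ln(2.685/0.51)/k = 99660 s = 27.68 h.
Distance = v·t = 0.58·99660 = 57800 m = 57.80 km.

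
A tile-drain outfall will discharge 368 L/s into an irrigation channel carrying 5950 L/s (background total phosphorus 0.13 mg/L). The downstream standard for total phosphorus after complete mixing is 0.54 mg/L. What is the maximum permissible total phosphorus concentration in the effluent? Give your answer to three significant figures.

At the limit, (Qr·Cr + Qe·Cₑ)/(Qr + Qe) = 0.54:
Cₑ = (6318·0.54 − 5950·0.1300) / 368.0 = 7.169 mg/L.

7.17 mg/L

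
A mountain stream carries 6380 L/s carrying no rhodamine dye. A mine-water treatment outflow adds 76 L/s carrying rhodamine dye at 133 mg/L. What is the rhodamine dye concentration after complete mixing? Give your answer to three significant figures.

1.57 mg/L

Mixed concentration C = ΣQC/ΣQ = (6380·0 + 76.00·133.0) / 6456 = 10110/6456 = 1.566 mg/L.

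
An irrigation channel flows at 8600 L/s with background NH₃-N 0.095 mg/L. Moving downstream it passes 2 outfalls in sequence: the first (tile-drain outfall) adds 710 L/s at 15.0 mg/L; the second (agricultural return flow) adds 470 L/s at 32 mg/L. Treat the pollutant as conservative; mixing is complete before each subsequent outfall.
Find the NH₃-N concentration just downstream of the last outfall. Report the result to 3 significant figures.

2.71 mg/L

Outfall 1: combined Q = 9310 L/s; C = (8600·0.09500 + 710.0·15.00)/9310 = 1.232 mg/L.
Outfall 2: combined Q = 9780 L/s; C = (9310·1.232 + 470.0·32.00)/9780 = 2.710 mg/L.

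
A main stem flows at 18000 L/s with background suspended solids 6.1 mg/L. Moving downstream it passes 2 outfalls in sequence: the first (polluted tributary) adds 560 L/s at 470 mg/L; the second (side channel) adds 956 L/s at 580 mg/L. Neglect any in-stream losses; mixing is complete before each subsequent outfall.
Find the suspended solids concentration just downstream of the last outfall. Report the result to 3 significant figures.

Below outfall 1: Q → 18560 L/s, C = (18000·6.100 + 560.0·470.0)/18560 = 20.10 mg/L.
Below outfall 2: Q → 19520 L/s, C = (18560·20.10 + 956.0·580.0)/19520 = 47.52 mg/L.

47.5 mg/L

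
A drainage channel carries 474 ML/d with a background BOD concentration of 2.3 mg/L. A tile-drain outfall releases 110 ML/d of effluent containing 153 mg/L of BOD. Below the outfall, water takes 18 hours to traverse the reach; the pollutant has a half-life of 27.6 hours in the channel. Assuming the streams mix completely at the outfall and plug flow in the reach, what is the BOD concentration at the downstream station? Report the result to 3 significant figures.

Flow-weighted average: C = (474.0·2.300 + 110.0·153.0) / 584.0 = 17920/584.0 = 30.69 mg/L.
Half-life 27.6 h → k = ln 2 / 27.6 = 0.02511 h⁻¹ = 0.6027 d⁻¹.
Applying C = C₀e^(−kt): 30.69 × 0.6363 = 19.53 mg/L.

19.5 mg/L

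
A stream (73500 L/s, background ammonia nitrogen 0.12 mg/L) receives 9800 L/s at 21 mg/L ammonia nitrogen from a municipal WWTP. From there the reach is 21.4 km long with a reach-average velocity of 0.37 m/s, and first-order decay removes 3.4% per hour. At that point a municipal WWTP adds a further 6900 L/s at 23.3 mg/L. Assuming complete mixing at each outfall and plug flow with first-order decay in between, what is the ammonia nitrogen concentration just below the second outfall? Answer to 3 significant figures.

Mixed concentration C = ΣQC/ΣQ = (73500·0.1200 + 9800·21.00) / 83300 = 214600/83300 = 2.576 mg/L; combined flow 83300 L/s.
Travel time t = 21.4·1000 / 0.37 = 57840 s = 16.07 h.
3.4%/h lost → k = −ln(1 − 0.034) = 0.03459 h⁻¹.
First-order decay: C = 2.576·exp(−k·t) = 2.576·0.5736 = 1.478 mg/L.
Second outfall: C = (83300·1.478 + 6900·23.30)/90200 = 3.147 mg/L.

3.15 mg/L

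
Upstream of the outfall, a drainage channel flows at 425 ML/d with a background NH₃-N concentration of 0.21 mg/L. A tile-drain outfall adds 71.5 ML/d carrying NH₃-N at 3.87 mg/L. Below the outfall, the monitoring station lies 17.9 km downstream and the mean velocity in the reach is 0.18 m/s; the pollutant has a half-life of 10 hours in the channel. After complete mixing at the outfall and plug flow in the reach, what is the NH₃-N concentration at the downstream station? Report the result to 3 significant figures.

Mass balance: C = (425.0·0.2100 + 71.50·3.870) / 496.5 = 366.0/496.5 = 0.7371 mg/L.
Travel time t = 17.9·1000 / 0.18 = 99440 s = 27.62 h.
Half-life 10 h → k = ln 2 / 10 = 0.06931 h⁻¹ = 1.664 d⁻¹.
First-order decay: C = 0.7371·exp(−k·t) = 0.7371·0.1474 = 0.1086 mg/L.

0.109 mg/L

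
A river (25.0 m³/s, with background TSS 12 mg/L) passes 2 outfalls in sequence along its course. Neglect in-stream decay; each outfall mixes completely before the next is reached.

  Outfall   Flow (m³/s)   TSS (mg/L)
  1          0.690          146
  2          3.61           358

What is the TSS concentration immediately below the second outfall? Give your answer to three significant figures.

57.8 mg/L

Below outfall 1: Q → 25.69 m³/s, C = (25.00·12.00 + 0.6900·146.0)/25.69 = 15.60 mg/L.
Below outfall 2: Q → 29.30 m³/s, C = (25.69·15.60 + 3.610·358.0)/29.30 = 57.79 mg/L.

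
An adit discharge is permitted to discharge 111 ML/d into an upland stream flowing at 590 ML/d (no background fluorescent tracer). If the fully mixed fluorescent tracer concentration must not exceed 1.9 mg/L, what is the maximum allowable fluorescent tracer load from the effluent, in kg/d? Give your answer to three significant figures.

Mass balance at the limit: 590.0·0 + 111.0·Cₑ = 701.0·1.9 → Cₑ = 12.00 mg/L.
111.0 ML/d = 1.285 m³/s. Load = 1.285 m³/s × 12.00 g/m³ × 86 400 s/d = 1332 kg/d.

1330 kg/d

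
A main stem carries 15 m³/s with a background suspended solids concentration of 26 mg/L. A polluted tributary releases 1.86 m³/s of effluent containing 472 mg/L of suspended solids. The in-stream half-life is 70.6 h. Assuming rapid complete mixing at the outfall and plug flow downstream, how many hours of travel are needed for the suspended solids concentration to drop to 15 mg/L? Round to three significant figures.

After mixing, C = (15.00·26.00 + 1.860·472.0) / 16.86 = 1268/16.86 = 75.20 mg/L.
Half-life 70.6 h → k = ln 2 / 70.6 = 0.009818 h⁻¹ = 0.2356 d⁻¹.
75.20·exp(−k·t) = 15 → t = ln(75.20/15)/k = 591100 s = 164.2 h.

164 h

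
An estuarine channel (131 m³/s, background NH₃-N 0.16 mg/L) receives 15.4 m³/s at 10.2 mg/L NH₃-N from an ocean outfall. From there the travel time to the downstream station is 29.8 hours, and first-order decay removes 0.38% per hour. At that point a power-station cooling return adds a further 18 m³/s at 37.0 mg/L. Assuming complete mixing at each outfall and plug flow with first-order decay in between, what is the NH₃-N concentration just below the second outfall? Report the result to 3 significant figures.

5.02 mg/L

Mixed concentration C = ΣQC/ΣQ = (131.0·0.1600 + 15.40·10.20) / 146.4 = 178.0/146.4 = 1.216 mg/L; combined flow 146.4 m³/s.
0.38%/h lost → k = −ln(1 − 0.0038) = 0.003807 h⁻¹.
Applying C = C₀e^(−kt): 1.216 × 0.8927 = 1.086 mg/L.
At the second outfall, C = (146.4·1.086 + 18.00·37.00) / (146.4 + 18.00) = 5.018 mg/L.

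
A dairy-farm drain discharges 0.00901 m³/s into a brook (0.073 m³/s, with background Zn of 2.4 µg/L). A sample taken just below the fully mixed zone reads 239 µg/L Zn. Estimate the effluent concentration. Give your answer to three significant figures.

Mass balance: 0.07300·2.400 + 0.009010·Cₑ = 0.08201·239.0
→ Cₑ = (0.08201·239.0 − 0.07300·2.400) / 0.009010 = 2156 µg/L.

2160 µg/L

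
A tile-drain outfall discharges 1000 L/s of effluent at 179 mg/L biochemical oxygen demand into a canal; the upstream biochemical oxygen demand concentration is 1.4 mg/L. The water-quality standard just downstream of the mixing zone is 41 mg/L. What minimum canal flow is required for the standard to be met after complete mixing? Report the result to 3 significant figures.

Set C_mix = 41: (Q·1.400 + 1000·179.0) / (Q + 1000) = 41
→ Q = 1000·(179.0 − 41)/(41 − 1.400) = 3485 L/s.

3480 L/s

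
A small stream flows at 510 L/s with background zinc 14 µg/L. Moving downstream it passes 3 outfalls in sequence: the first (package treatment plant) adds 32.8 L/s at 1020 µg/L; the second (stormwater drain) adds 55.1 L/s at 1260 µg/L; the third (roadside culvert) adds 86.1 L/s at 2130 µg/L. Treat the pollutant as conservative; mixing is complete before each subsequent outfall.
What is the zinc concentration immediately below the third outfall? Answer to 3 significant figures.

Below outfall 1: Q → 542.8 L/s, C = (510.0·14.00 + 32.80·1020)/542.8 = 74.79 µg/L.
Below outfall 2: Q → 597.9 L/s, C = (542.8·74.79 + 55.10·1260)/597.9 = 184.0 µg/L.
Below outfall 3: Q → 684.0 L/s, C = (597.9·184.0 + 86.10·2130)/684.0 = 429.0 µg/L.

429 µg/L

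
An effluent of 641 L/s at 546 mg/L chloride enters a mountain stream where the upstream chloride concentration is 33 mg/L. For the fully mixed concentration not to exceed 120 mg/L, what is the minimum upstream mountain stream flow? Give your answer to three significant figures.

3140 L/s

Set C_mix = 120: (Q·33.00 + 641.0·546.0) / (Q + 641.0) = 120
→ Q = 641.0·(546.0 − 120)/(120 − 33.00) = 3139 L/s.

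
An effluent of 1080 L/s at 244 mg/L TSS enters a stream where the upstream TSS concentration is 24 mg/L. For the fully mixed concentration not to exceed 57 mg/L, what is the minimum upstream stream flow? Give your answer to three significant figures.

Set C_mix = 57: (Q·24.00 + 1080·244.0) / (Q + 1080) = 57
→ Q = 1080·(244.0 − 57)/(57 − 24.00) = 6120 L/s.

6120 L/s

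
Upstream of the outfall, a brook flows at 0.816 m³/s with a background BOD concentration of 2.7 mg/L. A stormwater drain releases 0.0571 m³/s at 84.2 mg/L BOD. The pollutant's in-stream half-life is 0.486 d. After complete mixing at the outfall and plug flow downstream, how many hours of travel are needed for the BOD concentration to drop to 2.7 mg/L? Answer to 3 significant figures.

18.3 h

Flow-weighted average: C = (0.8160·2.700 + 0.05710·84.20) / 0.8731 = 7.011/0.8731 = 8.030 mg/L.
Half-life 0.486 d → k = ln 2 / 0.486 = 1.426 d⁻¹.
8.030·exp(−k·t) = 2.7 → t = ln(8.030/2.7)/k = 66030 s = 18.34 h.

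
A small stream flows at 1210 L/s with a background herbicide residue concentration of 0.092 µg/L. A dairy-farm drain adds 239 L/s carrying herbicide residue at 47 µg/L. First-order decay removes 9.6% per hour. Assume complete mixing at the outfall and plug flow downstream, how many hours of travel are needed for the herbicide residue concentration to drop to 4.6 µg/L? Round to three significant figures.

Flow-weighted average: C = (1210·0.09200 + 239.0·47.00) / 1449 = 11340/1449 = 7.829 µg/L.
9.6%/h lost → k = −ln(1 − 0.096) = 0.1009 h⁻¹.
7.829·exp(−k·t) = 4.6 → t = ln(7.829/4.6)/k = 18970 s = 5.269 h.

5.27 h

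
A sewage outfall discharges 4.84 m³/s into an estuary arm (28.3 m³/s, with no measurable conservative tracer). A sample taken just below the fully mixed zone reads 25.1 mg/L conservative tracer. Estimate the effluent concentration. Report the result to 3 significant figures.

Mass balance: 28.30·0 + 4.840·Cₑ = 33.14·25.10
→ Cₑ = (33.14·25.10 − 28.30·0) / 4.840 = 171.9 mg/L.

172 mg/L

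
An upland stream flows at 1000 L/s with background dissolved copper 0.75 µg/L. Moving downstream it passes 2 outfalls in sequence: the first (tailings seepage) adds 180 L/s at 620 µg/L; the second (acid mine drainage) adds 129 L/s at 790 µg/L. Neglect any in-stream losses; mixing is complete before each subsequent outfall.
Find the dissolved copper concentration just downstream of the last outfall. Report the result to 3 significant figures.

164 µg/L

After outfall 1: Q = 1000 + 180.0 = 1180 L/s; C = (1000·0.7500 + 180.0·620.0)/1180 = 95.21 µg/L.
After outfall 2: Q = 1180 + 129.0 = 1309 L/s; C = (1180·95.21 + 129.0·790.0)/1309 = 163.7 µg/L.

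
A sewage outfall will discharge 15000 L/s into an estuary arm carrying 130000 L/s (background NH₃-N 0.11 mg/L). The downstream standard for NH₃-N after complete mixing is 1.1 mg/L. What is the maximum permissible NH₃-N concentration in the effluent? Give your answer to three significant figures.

9.68 mg/L

At the limit, (Qr·Cr + Qe·Cₑ)/(Qr + Qe) = 1.1:
Cₑ = (145000·1.1 − 130000·0.1100) / 15000 = 9.680 mg/L.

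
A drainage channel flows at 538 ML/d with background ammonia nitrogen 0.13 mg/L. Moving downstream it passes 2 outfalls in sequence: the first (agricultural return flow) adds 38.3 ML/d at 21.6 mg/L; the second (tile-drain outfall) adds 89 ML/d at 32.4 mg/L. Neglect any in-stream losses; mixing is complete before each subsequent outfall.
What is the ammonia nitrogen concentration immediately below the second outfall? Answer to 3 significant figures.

Outfall 1: combined Q = 576.3 ML/d; C = (538.0·0.1300 + 38.30·21.60)/576.3 = 1.557 mg/L.
Outfall 2: combined Q = 665.3 ML/d; C = (576.3·1.557 + 89.00·32.40)/665.3 = 5.683 mg/L.

5.68 mg/L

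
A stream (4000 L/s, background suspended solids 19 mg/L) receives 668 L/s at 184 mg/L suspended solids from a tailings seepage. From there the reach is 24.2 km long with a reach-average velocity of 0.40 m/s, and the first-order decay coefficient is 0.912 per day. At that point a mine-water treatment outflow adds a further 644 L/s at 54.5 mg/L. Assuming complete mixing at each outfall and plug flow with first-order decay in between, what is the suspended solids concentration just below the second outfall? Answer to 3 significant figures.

Mass balance: C = (4000·19.00 + 668.0·184.0) / 4668 = 198900/4668 = 42.61 mg/L; combined flow 4668 L/s.
Travel time t = 24.2·1000 / 0.40 = 60500 s = 16.81 h.
First-order decay: C = 42.61·exp(−k·t) = 42.61·0.5280 = 22.50 mg/L.
At the second outfall, C = (4668·22.50 + 644.0·54.50) / (4668 + 644.0) = 26.38 mg/L.

26.4 mg/L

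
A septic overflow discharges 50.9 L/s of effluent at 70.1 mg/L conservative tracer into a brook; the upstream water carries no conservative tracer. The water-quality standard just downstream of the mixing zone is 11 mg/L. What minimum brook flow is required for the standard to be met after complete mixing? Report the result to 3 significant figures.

273 L/s

Set C_mix = 11: (Q·0 + 50.90·70.10) / (Q + 50.90) = 11
→ Q = 50.90·(70.10 − 11)/(11 − 0) = 273.5 L/s.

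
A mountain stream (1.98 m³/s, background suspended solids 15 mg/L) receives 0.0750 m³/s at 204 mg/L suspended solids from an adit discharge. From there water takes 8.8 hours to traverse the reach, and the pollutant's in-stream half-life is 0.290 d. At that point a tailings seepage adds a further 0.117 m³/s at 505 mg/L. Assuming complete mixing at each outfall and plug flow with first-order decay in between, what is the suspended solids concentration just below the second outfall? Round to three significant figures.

35.8 mg/L

After mixing, C = (1.980·15.00 + 0.07500·204.0) / 2.055 = 45.00/2.055 = 21.90 mg/L; combined flow 2.055 m³/s.
Half-life 0.290 d → k = ln 2 / 0.290 = 2.390 d⁻¹.
First-order decay: C = 21.90·exp(−k·t) = 21.90·0.4163 = 9.116 mg/L.
Second outfall: C = (2.055·9.116 + 0.1170·505.0)/2.172 = 35.83 mg/L.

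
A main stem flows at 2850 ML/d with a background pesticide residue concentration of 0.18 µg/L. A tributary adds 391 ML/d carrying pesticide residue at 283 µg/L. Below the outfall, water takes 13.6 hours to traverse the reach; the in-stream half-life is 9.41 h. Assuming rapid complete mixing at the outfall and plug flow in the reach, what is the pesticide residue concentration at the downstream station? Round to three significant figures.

12.6 µg/L

Flow-weighted average: C = (2850·0.1800 + 391.0·283.0) / 3241 = 111200/3241 = 34.30 µg/L.
Half-life 9.41 h → k = ln 2 / 9.41 = 0.07366 h⁻¹ = 1.768 d⁻¹.
First-order decay: C = 34.30·exp(−k·t) = 34.30·0.3672 = 12.60 µg/L.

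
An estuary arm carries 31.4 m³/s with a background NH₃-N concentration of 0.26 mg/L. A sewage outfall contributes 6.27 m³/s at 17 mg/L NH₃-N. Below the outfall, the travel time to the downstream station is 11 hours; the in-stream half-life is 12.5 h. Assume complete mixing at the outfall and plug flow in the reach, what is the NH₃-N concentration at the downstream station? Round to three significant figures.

1.66 mg/L

Flow-weighted average: C = (31.40·0.2600 + 6.270·17.00) / 37.67 = 114.8/37.67 = 3.046 mg/L.
Half-life 12.5 h → k = ln 2 / 12.5 = 0.05545 h⁻¹ = 1.331 d⁻¹.
First-order decay: C = 3.046·exp(−k·t) = 3.046·0.5434 = 1.655 mg/L.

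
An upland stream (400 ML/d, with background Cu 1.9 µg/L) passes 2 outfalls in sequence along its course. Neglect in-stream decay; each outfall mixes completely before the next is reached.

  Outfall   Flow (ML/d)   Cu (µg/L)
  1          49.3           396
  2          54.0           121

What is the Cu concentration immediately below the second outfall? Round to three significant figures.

53.3 µg/L

After outfall 1: Q = 400.0 + 49.30 = 449.3 ML/d; C = (400.0·1.900 + 49.30·396.0)/449.3 = 45.14 µg/L.
After outfall 2: Q = 449.3 + 54.00 = 503.3 ML/d; C = (449.3·45.14 + 54.00·121.0)/503.3 = 53.28 µg/L.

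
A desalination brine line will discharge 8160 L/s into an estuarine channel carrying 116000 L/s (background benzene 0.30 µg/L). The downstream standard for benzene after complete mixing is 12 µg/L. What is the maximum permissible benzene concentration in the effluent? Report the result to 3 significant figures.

178 µg/L

At the limit, (Qr·Cr + Qe·Cₑ)/(Qr + Qe) = 12:
Cₑ = (124200·12 − 116000·0.3000) / 8160 = 178.3 µg/L.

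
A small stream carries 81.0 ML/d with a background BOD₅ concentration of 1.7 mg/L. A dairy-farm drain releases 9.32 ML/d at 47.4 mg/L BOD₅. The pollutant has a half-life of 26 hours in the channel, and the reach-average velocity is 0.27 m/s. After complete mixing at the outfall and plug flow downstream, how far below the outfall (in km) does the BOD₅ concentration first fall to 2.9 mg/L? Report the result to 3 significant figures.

Flow-weighted average: C = (81.00·1.700 + 9.320·47.40) / 90.32 = 579.5/90.32 = 6.416 mg/L.
Half-life 26 h → k = ln 2 / 26 = 0.02666 h⁻¹ = 0.6398 d⁻¹.
Set 6.416·exp(−k·t) = 2.9 → t = ln(6.416/2.9)/k = 107200 s = 29.78 h.
Distance = v·t = 0.27·107200 = 28950 m = 28.95 km.

29.0 km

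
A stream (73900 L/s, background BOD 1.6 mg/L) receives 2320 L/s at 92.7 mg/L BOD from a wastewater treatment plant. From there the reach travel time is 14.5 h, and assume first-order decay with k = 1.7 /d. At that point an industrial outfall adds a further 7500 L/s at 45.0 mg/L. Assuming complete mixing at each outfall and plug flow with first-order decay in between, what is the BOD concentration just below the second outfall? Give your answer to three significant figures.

After mixing, C = (73900·1.600 + 2320·92.70) / 76220 = 333300/76220 = 4.373 mg/L; combined flow 76220 L/s.
First-order decay: C = 4.373·exp(−k·t) = 4.373·0.3580 = 1.566 mg/L.
Second outfall: C = (76220·1.566 + 7500·45.00)/83720 = 5.457 mg/L.

5.46 mg/L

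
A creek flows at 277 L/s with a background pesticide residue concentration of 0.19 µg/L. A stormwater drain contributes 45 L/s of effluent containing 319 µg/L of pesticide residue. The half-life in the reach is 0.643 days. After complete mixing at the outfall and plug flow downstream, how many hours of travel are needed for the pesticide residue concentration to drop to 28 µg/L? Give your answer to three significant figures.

Conservation of mass: C = (277.0·0.1900 + 45.00·319.0) / 322.0 = 14410/322.0 = 44.74 µg/L.
Half-life 0.643 d → k = ln 2 / 0.643 = 1.078 d⁻¹.
44.74·exp(−k·t) = 28 → t = ln(44.74/28)/k = 37570 s = 10.44 h.

10.4 h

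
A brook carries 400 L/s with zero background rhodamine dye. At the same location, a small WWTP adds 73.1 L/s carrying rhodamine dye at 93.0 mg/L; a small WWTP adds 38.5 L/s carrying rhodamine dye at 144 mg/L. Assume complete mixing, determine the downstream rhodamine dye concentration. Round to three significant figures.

Flow-weighted average: C = (400.0·0 + 73.10·93.00 + 38.50·144.0) / 511.6 = 12340/511.6 = 24.12 mg/L.

24.1 mg/L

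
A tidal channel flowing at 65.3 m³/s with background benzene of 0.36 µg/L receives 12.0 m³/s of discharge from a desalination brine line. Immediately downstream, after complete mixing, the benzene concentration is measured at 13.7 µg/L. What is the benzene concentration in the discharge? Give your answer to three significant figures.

86.3 µg/L

Mass balance: 65.30·0.3600 + 12.00·Cₑ = 77.30·13.70
→ Cₑ = (77.30·13.70 − 65.30·0.3600) / 12.00 = 86.29 µg/L.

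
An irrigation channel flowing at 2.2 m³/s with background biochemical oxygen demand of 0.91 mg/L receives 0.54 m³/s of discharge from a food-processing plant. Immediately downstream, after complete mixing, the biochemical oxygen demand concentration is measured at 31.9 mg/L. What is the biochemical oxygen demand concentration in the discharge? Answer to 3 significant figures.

158 mg/L

Mass balance: 2.200·0.9100 + 0.5400·Cₑ = 2.740·31.90
→ Cₑ = (2.740·31.90 − 2.200·0.9100) / 0.5400 = 158.2 mg/L.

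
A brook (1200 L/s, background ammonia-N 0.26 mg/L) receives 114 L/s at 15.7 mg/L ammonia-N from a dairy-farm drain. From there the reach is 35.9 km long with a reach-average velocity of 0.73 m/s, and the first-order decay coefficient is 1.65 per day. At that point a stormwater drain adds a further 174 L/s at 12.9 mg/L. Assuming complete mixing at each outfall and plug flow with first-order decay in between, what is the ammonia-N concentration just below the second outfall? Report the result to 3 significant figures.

After mixing, C = (1200·0.2600 + 114.0·15.70) / 1314 = 2102/1314 = 1.600 mg/L; combined flow 1314 L/s.
Travel time t = 35.9·1000 / 0.73 = 49180 s = 13.66 h.
Decay over the reach: 1.600·exp(−kt) = 1.600·0.3910 = 0.6253 mg/L.
At the second outfall, C = (1314·0.6253 + 174.0·12.90) / (1314 + 174.0) = 2.061 mg/L.

2.06 mg/L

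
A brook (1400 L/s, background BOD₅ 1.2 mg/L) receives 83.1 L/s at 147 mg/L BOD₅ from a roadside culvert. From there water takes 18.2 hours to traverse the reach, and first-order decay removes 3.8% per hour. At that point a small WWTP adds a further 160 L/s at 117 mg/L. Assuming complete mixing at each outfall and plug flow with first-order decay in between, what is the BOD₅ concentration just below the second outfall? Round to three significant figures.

After mixing, C = (1400·1.200 + 83.10·147.0) / 1483 = 13900/1483 = 9.369 mg/L; combined flow 1483 L/s.
3.8%/h lost → k = −ln(1 − 0.038) = 0.03874 h⁻¹.
Decay over the reach: 9.369·exp(−kt) = 9.369·0.4941 = 4.629 mg/L.
At the second outfall, C = (1483·4.629 + 160.0·117.0) / (1483 + 160.0) = 15.57 mg/L.

15.6 mg/L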